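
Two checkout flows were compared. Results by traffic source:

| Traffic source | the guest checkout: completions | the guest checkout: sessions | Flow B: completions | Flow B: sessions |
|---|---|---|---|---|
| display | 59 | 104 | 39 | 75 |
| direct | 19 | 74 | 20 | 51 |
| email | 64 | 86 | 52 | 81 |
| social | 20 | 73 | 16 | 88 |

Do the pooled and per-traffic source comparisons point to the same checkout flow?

No

Display: the guest checkout 59/104 = 56.7%, Flow B 39/75 = 52.0% → the guest checkout
Direct: the guest checkout 19/74 = 25.7%, Flow B 20/51 = 39.2% → Flow B
Email: the guest checkout 64/86 = 74.4%, Flow B 52/81 = 64.2% → the guest checkout
Social: the guest checkout 20/73 = 27.4%, Flow B 16/88 = 18.2% → the guest checkout
Overall: the guest checkout 162/337 = 48.1%, Flow B 127/295 = 43.1% → the guest checkout
Neither sweeps: the guest checkout wins 3 of 4 groups, Flow B wins 1. The guest checkout wins overall but not every group — no Simpson reversal.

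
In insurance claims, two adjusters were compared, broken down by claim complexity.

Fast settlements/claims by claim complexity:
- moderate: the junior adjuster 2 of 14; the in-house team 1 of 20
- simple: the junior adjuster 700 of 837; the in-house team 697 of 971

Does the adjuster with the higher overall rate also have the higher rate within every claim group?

Yes

Moderate: the junior adjuster 2/14 = 14.3%, the in-house team 1/20 = 5.0% → the junior adjuster
Simple: the junior adjuster 700/837 = 83.6%, the in-house team 697/971 = 71.8% → the junior adjuster
Overall: the junior adjuster 702/851 = 82.5%, the in-house team 698/991 = 70.4% → the junior adjuster
The junior adjuster wins overall and in every claim group — no reversal.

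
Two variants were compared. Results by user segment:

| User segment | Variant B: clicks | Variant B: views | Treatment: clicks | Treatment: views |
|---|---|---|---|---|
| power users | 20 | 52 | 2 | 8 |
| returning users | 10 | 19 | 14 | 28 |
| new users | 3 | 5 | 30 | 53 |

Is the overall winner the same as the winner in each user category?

Power users: Variant B 20/52 = 38.5%, Treatment 2/8 = 25.0% → Variant B
Returning users: Variant B 10/19 = 52.6%, Treatment 14/28 = 50.0% → Variant B
New users: Variant B 3/5 = 60.0%, Treatment 30/53 = 56.6% → Variant B
Overall: Variant B 33/76 = 43.4%, Treatment 46/89 = 51.7% → Treatment
Variant B wins each user group but Treatment wins overall — the comparison reverses. Variant B's views skew toward power users, which has a lower base rate.

No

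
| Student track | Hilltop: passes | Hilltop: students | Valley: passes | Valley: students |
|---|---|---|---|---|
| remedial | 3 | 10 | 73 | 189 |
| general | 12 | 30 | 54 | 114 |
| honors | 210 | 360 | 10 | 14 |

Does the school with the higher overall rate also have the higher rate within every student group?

Remedial: Hilltop 3/10 = 30.0%, Valley 73/189 = 38.6% → Valley
General: Hilltop 12/30 = 40.0%, Valley 54/114 = 47.4% → Valley
Honors: Hilltop 210/360 = 58.3%, Valley 10/14 = 71.4% → Valley
Overall: Hilltop 225/400 = 56.2%, Valley 137/317 = 43.2% → Hilltop
Valley wins each student group but Hilltop wins overall — the comparison reverses. Valley's students skew toward remedial, which has a lower base rate.

No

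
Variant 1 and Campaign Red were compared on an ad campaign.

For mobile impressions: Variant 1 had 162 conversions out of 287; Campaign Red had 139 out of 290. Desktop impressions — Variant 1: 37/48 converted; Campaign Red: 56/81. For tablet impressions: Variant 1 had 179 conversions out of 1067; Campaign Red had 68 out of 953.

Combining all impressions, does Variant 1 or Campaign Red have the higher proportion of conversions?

Variant 1

Mobile: Variant 1 162/287 = 56.4%, Campaign Red 139/290 = 47.9% → Variant 1
Desktop: Variant 1 37/48 = 77.1%, Campaign Red 56/81 = 69.1% → Variant 1
Tablet: Variant 1 179/1067 = 16.8%, Campaign Red 68/953 = 7.1% → Variant 1
Overall: Variant 1 378/1402 = 27.0%, Campaign Red 263/1324 = 19.9% → Variant 1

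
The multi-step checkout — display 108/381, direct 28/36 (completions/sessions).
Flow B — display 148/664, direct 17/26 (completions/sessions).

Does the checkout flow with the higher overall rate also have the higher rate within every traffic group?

Yes

Display: the multi-step checkout 108/381 = 28.3%, Flow B 148/664 = 22.3% → the multi-step checkout
Direct: the multi-step checkout 28/36 = 77.8%, Flow B 17/26 = 65.4% → the multi-step checkout
Overall: the multi-step checkout 136/417 = 32.6%, Flow B 165/690 = 23.9% → the multi-step checkout
The multi-step checkout wins overall and in every traffic group — no reversal.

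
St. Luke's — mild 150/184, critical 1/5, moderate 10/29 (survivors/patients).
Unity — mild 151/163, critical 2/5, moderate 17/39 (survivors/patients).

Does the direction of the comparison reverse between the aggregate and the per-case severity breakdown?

Mild: St. Luke's 150/184 = 81.5%, Unity 151/163 = 92.6% → Unity
Critical: St. Luke's 1/5 = 20.0%, Unity 2/5 = 40.0% → Unity
Moderate: St. Luke's 10/29 = 34.5%, Unity 17/39 = 43.6% → Unity
Overall: St. Luke's 161/218 = 73.9%, Unity 170/207 = 82.1% → Unity
Unity wins overall and in every case group — no reversal.

No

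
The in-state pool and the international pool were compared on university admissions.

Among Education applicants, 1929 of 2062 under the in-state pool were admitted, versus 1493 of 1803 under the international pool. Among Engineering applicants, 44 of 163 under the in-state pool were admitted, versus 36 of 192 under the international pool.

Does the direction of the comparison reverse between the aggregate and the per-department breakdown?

No

Education: the in-state pool 1929/2062 = 93.5%, the international pool 1493/1803 = 82.8% → the in-state pool
Engineering: the in-state pool 44/163 = 27.0%, the international pool 36/192 = 18.8% → the in-state pool
Overall: the in-state pool 1973/2225 = 88.7%, the international pool 1529/1995 = 76.6% → the in-state pool
The in-state pool wins overall and in every department group — no reversal.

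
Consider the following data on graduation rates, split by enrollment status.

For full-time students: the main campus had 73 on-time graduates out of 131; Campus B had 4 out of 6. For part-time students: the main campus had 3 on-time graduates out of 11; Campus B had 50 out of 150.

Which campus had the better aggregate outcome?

the main campus

Full-time: the main campus 73/131 = 55.7%, Campus B 4/6 = 66.7% → Campus B
Part-time: the main campus 3/11 = 27.3%, Campus B 50/150 = 33.3% → Campus B
Overall: the main campus 76/142 = 53.5%, Campus B 54/156 = 34.6% → the main campus
(Campus B wins every enrollment group but the main campus wins overall — Campus B's students skew toward the low-rate part-time group.)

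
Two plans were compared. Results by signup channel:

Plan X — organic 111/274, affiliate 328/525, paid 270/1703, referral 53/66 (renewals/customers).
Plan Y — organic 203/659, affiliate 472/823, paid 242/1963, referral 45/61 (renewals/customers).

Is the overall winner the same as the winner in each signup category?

Yes

Organic: Plan X 111/274 = 40.5%, Plan Y 203/659 = 30.8% → Plan X
Affiliate: Plan X 328/525 = 62.5%, Plan Y 472/823 = 57.4% → Plan X
Paid: Plan X 270/1703 = 15.9%, Plan Y 242/1963 = 12.3% → Plan X
Referral: Plan X 53/66 = 80.3%, Plan Y 45/61 = 73.8% → Plan X
Overall: Plan X 762/2568 = 29.7%, Plan Y 962/3506 = 27.4% → Plan X
Plan X wins overall and in every signup group — no reversal.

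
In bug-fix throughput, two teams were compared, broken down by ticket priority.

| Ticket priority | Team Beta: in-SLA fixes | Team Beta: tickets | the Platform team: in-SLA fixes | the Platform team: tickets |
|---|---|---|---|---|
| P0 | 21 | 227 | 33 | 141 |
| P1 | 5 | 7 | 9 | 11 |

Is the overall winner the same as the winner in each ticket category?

P0: Team Beta 21/227 = 9.3%, the Platform team 33/141 = 23.4% → the Platform team
P1: Team Beta 5/7 = 71.4%, the Platform team 9/11 = 81.8% → the Platform team
Overall: Team Beta 26/234 = 11.1%, the Platform team 42/152 = 27.6% → the Platform team
The Platform team wins overall and in every ticket group — no reversal.

Yes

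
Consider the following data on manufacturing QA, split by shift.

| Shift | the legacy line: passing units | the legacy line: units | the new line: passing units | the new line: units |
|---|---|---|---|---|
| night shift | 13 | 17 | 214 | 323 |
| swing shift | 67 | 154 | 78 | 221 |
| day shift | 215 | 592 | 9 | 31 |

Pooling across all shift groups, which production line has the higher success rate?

the new line

Night shift: the legacy line 13/17 = 76.5%, the new line 214/323 = 66.3% → the legacy line
Swing shift: the legacy line 67/154 = 43.5%, the new line 78/221 = 35.3% → the legacy line
Day shift: the legacy line 215/592 = 36.3%, the new line 9/31 = 29.0% → the legacy line
Overall: the legacy line 295/763 = 38.7%, the new line 301/575 = 52.3% → the new line
(The legacy line wins every shift group but the new line wins overall — the legacy line's units skew toward the low-rate day shift group.)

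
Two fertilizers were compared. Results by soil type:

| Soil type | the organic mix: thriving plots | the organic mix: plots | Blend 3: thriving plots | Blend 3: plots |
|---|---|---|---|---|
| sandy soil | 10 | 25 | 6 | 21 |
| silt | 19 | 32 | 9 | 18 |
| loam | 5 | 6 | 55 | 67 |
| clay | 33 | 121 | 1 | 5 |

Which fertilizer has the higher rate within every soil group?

Sandy soil: the organic mix 10/25 = 40.0%, Blend 3 6/21 = 28.6% → the organic mix
Silt: the organic mix 19/32 = 59.4%, Blend 3 9/18 = 50.0% → the organic mix
Loam: the organic mix 5/6 = 83.3%, Blend 3 55/67 = 82.1% → the organic mix
Clay: the organic mix 33/121 = 27.3%, Blend 3 1/5 = 20.0% → the organic mix
The organic mix has the higher rate in all 4 groups.

the organic mix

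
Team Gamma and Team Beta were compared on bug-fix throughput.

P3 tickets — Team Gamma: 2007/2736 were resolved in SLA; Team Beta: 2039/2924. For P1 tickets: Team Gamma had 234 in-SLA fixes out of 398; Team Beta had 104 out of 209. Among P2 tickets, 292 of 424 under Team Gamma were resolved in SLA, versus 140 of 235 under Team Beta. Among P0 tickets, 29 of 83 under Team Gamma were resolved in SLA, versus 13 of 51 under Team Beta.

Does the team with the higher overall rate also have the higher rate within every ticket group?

P3: Team Gamma 2007/2736 = 73.4%, Team Beta 2039/2924 = 69.7% → Team Gamma
P1: Team Gamma 234/398 = 58.8%, Team Beta 104/209 = 49.8% → Team Gamma
P2: Team Gamma 292/424 = 68.9%, Team Beta 140/235 = 59.6% → Team Gamma
P0: Team Gamma 29/83 = 34.9%, Team Beta 13/51 = 25.5% → Team Gamma
Overall: Team Gamma 2562/3641 = 70.4%, Team Beta 2296/3419 = 67.2% → Team Gamma
Team Gamma wins overall and in every ticket group — no reversal.

Yes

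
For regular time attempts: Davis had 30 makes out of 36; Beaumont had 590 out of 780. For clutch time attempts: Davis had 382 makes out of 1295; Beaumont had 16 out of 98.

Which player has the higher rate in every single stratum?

Regular time: Davis 30/36 = 83.3%, Beaumont 590/780 = 75.6% → Davis
Clutch time: Davis 382/1295 = 29.5%, Beaumont 16/98 = 16.3% → Davis
Davis has the higher rate in both groups.

Davis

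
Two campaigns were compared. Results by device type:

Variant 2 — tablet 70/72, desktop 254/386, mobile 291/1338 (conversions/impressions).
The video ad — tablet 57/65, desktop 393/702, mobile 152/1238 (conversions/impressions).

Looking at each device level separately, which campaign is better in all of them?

Tablet: Variant 2 70/72 = 97.2%, the video ad 57/65 = 87.7% → Variant 2
Desktop: Variant 2 254/386 = 65.8%, the video ad 393/702 = 56.0% → Variant 2
Mobile: Variant 2 291/1338 = 21.7%, the video ad 152/1238 = 12.3% → Variant 2
Variant 2 has the higher rate in all 3 groups.

Variant 2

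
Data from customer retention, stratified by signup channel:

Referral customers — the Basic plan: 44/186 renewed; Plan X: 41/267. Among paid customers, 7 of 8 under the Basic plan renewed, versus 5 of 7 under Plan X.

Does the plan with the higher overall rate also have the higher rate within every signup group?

Referral: the Basic plan 44/186 = 23.7%, Plan X 41/267 = 15.4% → the Basic plan
Paid: the Basic plan 7/8 = 87.5%, Plan X 5/7 = 71.4% → the Basic plan
Overall: the Basic plan 51/194 = 26.3%, Plan X 46/274 = 16.8% → the Basic plan
The Basic plan wins overall and in every signup group — no reversal.

Yes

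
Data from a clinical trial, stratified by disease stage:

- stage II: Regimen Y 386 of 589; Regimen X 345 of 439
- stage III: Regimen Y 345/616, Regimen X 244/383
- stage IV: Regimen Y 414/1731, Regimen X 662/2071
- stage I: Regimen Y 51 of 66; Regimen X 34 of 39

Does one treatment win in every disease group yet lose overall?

Stage II: Regimen Y 386/589 = 65.5%, Regimen X 345/439 = 78.6% → Regimen X
Stage III: Regimen Y 345/616 = 56.0%, Regimen X 244/383 = 63.7% → Regimen X
Stage IV: Regimen Y 414/1731 = 23.9%, Regimen X 662/2071 = 32.0% → Regimen X
Stage I: Regimen Y 51/66 = 77.3%, Regimen X 34/39 = 87.2% → Regimen X
Overall: Regimen Y 1196/3002 = 39.8%, Regimen X 1285/2932 = 43.8% → Regimen X
Regimen X wins overall and in every disease group — no reversal.

No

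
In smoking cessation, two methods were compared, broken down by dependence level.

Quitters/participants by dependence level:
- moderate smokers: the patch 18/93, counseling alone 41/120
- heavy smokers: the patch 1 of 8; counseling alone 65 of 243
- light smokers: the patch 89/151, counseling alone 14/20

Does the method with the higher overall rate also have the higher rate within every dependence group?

Moderate smokers: the patch 18/93 = 19.4%, counseling alone 41/120 = 34.2% → counseling alone
Heavy smokers: the patch 1/8 = 12.5%, counseling alone 65/243 = 26.7% → counseling alone
Light smokers: the patch 89/151 = 58.9%, counseling alone 14/20 = 70.0% → counseling alone
Overall: the patch 108/252 = 42.9%, counseling alone 120/383 = 31.3% → the patch
Counseling alone wins each dependence group but the patch wins overall — the comparison reverses. Counseling alone's participants skew toward heavy smokers, which has a lower base rate.

No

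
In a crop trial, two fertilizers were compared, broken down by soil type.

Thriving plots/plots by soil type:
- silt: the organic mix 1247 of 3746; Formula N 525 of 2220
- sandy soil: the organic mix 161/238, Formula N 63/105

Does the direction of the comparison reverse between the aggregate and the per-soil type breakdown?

Silt: the organic mix 1247/3746 = 33.3%, Formula N 525/2220 = 23.6% → the organic mix
Sandy soil: the organic mix 161/238 = 67.6%, Formula N 63/105 = 60.0% → the organic mix
Overall: the organic mix 1408/3984 = 35.3%, Formula N 588/2325 = 25.3% → the organic mix
The organic mix wins overall and in every soil group — no reversal.

No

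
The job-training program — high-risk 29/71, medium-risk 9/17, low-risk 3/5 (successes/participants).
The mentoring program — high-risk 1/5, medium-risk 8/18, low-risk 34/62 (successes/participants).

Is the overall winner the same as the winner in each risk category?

No

High-risk: the job-training program 29/71 = 40.8%, the mentoring program 1/5 = 20.0% → the job-training program
Medium-risk: the job-training program 9/17 = 52.9%, the mentoring program 8/18 = 44.4% → the job-training program
Low-risk: the job-training program 3/5 = 60.0%, the mentoring program 34/62 = 54.8% → the job-training program
Overall: the job-training program 41/93 = 44.1%, the mentoring program 43/85 = 50.6% → the mentoring program
The job-training program wins each risk group but the mentoring program wins overall — the comparison reverses. The job-training program's participants skew toward high-risk, which has a lower base rate.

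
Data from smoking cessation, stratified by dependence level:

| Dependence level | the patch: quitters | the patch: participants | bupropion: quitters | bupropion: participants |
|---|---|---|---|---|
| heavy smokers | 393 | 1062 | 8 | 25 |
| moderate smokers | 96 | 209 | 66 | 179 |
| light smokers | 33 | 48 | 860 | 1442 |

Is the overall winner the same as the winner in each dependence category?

Heavy smokers: the patch 393/1062 = 37.0%, bupropion 8/25 = 32.0% → the patch
Moderate smokers: the patch 96/209 = 45.9%, bupropion 66/179 = 36.9% → the patch
Light smokers: the patch 33/48 = 68.8%, bupropion 860/1442 = 59.6% → the patch
Overall: the patch 522/1319 = 39.6%, bupropion 934/1646 = 56.7% → bupropion
The patch wins each dependence group but bupropion wins overall — the comparison reverses. The patch's participants skew toward heavy smokers, which has a lower base rate.

No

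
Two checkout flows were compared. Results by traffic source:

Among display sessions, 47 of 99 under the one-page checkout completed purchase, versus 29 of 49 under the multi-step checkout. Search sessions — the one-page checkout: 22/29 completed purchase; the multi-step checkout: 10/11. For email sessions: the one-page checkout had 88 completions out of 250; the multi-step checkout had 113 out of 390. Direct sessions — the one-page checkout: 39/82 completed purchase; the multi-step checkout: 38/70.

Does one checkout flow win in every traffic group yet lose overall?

No

Display: the one-page checkout 47/99 = 47.5%, the multi-step checkout 29/49 = 59.2% → the multi-step checkout
Search: the one-page checkout 22/29 = 75.9%, the multi-step checkout 10/11 = 90.9% → the multi-step checkout
Email: the one-page checkout 88/250 = 35.2%, the multi-step checkout 113/390 = 29.0% → the one-page checkout
Direct: the one-page checkout 39/82 = 47.6%, the multi-step checkout 38/70 = 54.3% → the multi-step checkout
Overall: the one-page checkout 196/460 = 42.6%, the multi-step checkout 190/520 = 36.5% → the one-page checkout
Neither sweeps: the one-page checkout wins 1 of 4 groups, the multi-step checkout wins 3. The one-page checkout wins overall but not every group — no Simpson reversal.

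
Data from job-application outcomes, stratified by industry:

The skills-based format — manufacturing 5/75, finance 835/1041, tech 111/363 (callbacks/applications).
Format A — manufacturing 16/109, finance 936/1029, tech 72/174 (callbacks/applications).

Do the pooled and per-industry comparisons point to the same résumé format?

Manufacturing: the skills-based format 5/75 = 6.7%, Format A 16/109 = 14.7% → Format A
Finance: the skills-based format 835/1041 = 80.2%, Format A 936/1029 = 91.0% → Format A
Tech: the skills-based format 111/363 = 30.6%, Format A 72/174 = 41.4% → Format A
Overall: the skills-based format 951/1479 = 64.3%, Format A 1024/1312 = 78.0% → Format A
Format A wins overall and in every industry group — no reversal.

Yes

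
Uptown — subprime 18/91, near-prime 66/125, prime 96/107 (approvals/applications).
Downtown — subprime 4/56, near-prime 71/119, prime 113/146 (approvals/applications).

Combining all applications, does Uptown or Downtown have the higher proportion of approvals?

Subprime: Uptown 18/91 = 19.8%, Downtown 4/56 = 7.1% → Uptown
Near-prime: Uptown 66/125 = 52.8%, Downtown 71/119 = 59.7% → Downtown
Prime: Uptown 96/107 = 89.7%, Downtown 113/146 = 77.4% → Uptown
Overall: Uptown 180/323 = 55.7%, Downtown 188/321 = 58.6% → Downtown
(Neither sweeps every credit group, but Downtown has the higher pooled rate.)

Downtown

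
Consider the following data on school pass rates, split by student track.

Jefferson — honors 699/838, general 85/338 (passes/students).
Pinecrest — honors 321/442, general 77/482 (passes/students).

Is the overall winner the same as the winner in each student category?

Honors: Jefferson 699/838 = 83.4%, Pinecrest 321/442 = 72.6% → Jefferson
General: Jefferson 85/338 = 25.1%, Pinecrest 77/482 = 16.0% → Jefferson
Overall: Jefferson 784/1176 = 66.7%, Pinecrest 398/924 = 43.1% → Jefferson
Jefferson wins overall and in every student group — no reversal.

Yes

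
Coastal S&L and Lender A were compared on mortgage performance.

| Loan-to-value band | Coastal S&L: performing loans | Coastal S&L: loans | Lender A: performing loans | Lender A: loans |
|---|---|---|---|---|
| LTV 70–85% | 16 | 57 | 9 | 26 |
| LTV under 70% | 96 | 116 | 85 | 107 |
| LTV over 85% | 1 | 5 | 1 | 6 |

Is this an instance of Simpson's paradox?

LTV 70–85%: Coastal S&L 16/57 = 28.1%, Lender A 9/26 = 34.6% → Lender A
LTV under 70%: Coastal S&L 96/116 = 82.8%, Lender A 85/107 = 79.4% → Coastal S&L
LTV over 85%: Coastal S&L 1/5 = 20.0%, Lender A 1/6 = 16.7% → Coastal S&L
Overall: Coastal S&L 113/178 = 63.5%, Lender A 95/139 = 68.3% → Lender A
Neither sweeps: Coastal S&L wins 2 of 3 groups, Lender A wins 1. Lender A wins overall but not every group — no Simpson reversal.

No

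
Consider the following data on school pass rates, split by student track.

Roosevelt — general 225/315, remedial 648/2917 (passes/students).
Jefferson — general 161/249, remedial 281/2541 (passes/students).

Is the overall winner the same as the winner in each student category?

Yes

General: Roosevelt 225/315 = 71.4%, Jefferson 161/249 = 64.7% → Roosevelt
Remedial: Roosevelt 648/2917 = 22.2%, Jefferson 281/2541 = 11.1% → Roosevelt
Overall: Roosevelt 873/3232 = 27.0%, Jefferson 442/2790 = 15.8% → Roosevelt
Roosevelt wins overall and in every student group — no reversal.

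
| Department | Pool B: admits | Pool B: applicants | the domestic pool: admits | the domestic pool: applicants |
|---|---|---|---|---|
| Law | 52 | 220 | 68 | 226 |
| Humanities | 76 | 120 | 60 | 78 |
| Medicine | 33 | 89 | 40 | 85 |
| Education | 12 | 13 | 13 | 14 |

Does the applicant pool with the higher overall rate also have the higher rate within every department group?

Yes

Law: Pool B 52/220 = 23.6%, the domestic pool 68/226 = 30.1% → the domestic pool
Humanities: Pool B 76/120 = 63.3%, the domestic pool 60/78 = 76.9% → the domestic pool
Medicine: Pool B 33/89 = 37.1%, the domestic pool 40/85 = 47.1% → the domestic pool
Education: Pool B 12/13 = 92.3%, the domestic pool 13/14 = 92.9% → the domestic pool
Overall: Pool B 173/442 = 39.1%, the domestic pool 181/403 = 44.9% → the domestic pool
The domestic pool wins overall and in every department group — no reversal.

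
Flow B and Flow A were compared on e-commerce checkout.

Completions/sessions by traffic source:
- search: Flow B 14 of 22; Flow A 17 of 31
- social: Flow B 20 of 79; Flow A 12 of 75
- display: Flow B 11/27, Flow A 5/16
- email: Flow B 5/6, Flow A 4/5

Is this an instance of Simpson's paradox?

Search: Flow B 14/22 = 63.6%, Flow A 17/31 = 54.8% → Flow B
Social: Flow B 20/79 = 25.3%, Flow A 12/75 = 16.0% → Flow B
Display: Flow B 11/27 = 40.7%, Flow A 5/16 = 31.2% → Flow B
Email: Flow B 5/6 = 83.3%, Flow A 4/5 = 80.0% → Flow B
Overall: Flow B 50/134 = 37.3%, Flow A 38/127 = 29.9% → Flow B
Flow B wins overall and in every traffic group — no reversal.

No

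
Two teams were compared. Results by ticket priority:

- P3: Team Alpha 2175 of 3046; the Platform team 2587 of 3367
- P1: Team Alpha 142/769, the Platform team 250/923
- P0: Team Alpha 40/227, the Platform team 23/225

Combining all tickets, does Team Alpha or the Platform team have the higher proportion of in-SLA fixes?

the Platform team

P3: Team Alpha 2175/3046 = 71.4%, the Platform team 2587/3367 = 76.8% → the Platform team
P1: Team Alpha 142/769 = 18.5%, the Platform team 250/923 = 27.1% → the Platform team
P0: Team Alpha 40/227 = 17.6%, the Platform team 23/225 = 10.2% → Team Alpha
Overall: Team Alpha 2357/4042 = 58.3%, the Platform team 2860/4515 = 63.3% → the Platform team
(Neither sweeps every ticket group, but the Platform team has the higher pooled rate.)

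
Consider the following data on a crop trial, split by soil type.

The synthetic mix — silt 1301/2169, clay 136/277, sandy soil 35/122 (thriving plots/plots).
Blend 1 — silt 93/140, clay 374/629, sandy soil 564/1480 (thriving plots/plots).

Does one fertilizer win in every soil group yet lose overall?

Silt: the synthetic mix 1301/2169 = 60.0%, Blend 1 93/140 = 66.4% → Blend 1
Clay: the synthetic mix 136/277 = 49.1%, Blend 1 374/629 = 59.5% → Blend 1
Sandy soil: the synthetic mix 35/122 = 28.7%, Blend 1 564/1480 = 38.1% → Blend 1
Overall: the synthetic mix 1472/2568 = 57.3%, Blend 1 1031/2249 = 45.8% → the synthetic mix
Blend 1 wins each soil group but the synthetic mix wins overall — the comparison reverses. Blend 1's plots skew toward sandy soil, which has a lower base rate.

Yes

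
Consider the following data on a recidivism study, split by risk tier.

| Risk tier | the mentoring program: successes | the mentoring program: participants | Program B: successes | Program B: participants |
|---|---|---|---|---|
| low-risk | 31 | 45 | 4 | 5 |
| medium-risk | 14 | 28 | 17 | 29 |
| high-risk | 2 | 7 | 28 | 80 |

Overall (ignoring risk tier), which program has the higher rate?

the mentoring program

Low-risk: the mentoring program 31/45 = 68.9%, Program B 4/5 = 80.0% → Program B
Medium-risk: the mentoring program 14/28 = 50.0%, Program B 17/29 = 58.6% → Program B
High-risk: the mentoring program 2/7 = 28.6%, Program B 28/80 = 35.0% → Program B
Overall: the mentoring program 47/80 = 58.8%, Program B 49/114 = 43.0% → the mentoring program
(Program B wins every risk group but the mentoring program wins overall — Program B's participants skew toward the low-rate high-risk group.)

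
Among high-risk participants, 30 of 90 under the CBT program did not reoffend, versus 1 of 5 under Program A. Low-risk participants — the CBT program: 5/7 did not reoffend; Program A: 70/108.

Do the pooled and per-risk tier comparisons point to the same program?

High-risk: the CBT program 30/90 = 33.3%, Program A 1/5 = 20.0% → the CBT program
Low-risk: the CBT program 5/7 = 71.4%, Program A 70/108 = 64.8% → the CBT program
Overall: the CBT program 35/97 = 36.1%, Program A 71/113 = 62.8% → Program A
The CBT program wins each risk group but Program A wins overall — the comparison reverses. The CBT program's participants skew toward high-risk, which has a lower base rate.

No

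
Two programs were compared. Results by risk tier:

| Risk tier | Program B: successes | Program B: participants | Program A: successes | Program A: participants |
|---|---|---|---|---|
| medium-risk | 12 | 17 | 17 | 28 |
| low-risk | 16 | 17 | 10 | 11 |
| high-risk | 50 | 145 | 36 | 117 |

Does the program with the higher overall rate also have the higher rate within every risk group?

Yes

Medium-risk: Program B 12/17 = 70.6%, Program A 17/28 = 60.7% → Program B
Low-risk: Program B 16/17 = 94.1%, Program A 10/11 = 90.9% → Program B
High-risk: Program B 50/145 = 34.5%, Program A 36/117 = 30.8% → Program B
Overall: Program B 78/179 = 43.6%, Program A 63/156 = 40.4% → Program B
Program B wins overall and in every risk group — no reversal.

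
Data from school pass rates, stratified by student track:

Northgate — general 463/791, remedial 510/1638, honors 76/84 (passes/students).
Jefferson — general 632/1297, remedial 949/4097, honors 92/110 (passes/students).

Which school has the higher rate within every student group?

General: Northgate 463/791 = 58.5%, Jefferson 632/1297 = 48.7% → Northgate
Remedial: Northgate 510/1638 = 31.1%, Jefferson 949/4097 = 23.2% → Northgate
Honors: Northgate 76/84 = 90.5%, Jefferson 92/110 = 83.6% → Northgate
Northgate has the higher rate in all 3 groups.

Northgate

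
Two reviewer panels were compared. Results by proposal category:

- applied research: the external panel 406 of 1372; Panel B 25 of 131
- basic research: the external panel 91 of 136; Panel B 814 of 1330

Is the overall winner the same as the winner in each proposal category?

No

Applied research: the external panel 406/1372 = 29.6%, Panel B 25/131 = 19.1% → the external panel
Basic research: the external panel 91/136 = 66.9%, Panel B 814/1330 = 61.2% → the external panel
Overall: the external panel 497/1508 = 33.0%, Panel B 839/1461 = 57.4% → Panel B
The external panel wins each proposal group but Panel B wins overall — the comparison reverses. The external panel's proposals skew toward applied research, which has a lower base rate.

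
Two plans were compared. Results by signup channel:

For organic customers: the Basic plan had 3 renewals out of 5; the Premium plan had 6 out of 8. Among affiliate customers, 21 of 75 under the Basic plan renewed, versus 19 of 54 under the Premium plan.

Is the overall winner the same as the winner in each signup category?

Yes

Organic: the Basic plan 3/5 = 60.0%, the Premium plan 6/8 = 75.0% → the Premium plan
Affiliate: the Basic plan 21/75 = 28.0%, the Premium plan 19/54 = 35.2% → the Premium plan
Overall: the Basic plan 24/80 = 30.0%, the Premium plan 25/62 = 40.3% → the Premium plan
The Premium plan wins overall and in every signup group — no reversal.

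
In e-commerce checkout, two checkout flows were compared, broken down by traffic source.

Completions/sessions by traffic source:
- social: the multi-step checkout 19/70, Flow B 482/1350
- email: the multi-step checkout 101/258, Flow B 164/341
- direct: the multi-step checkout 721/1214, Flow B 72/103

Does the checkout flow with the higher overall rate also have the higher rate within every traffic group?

Social: the multi-step checkout 19/70 = 27.1%, Flow B 482/1350 = 35.7% → Flow B
Email: the multi-step checkout 101/258 = 39.1%, Flow B 164/341 = 48.1% → Flow B
Direct: the multi-step checkout 721/1214 = 59.4%, Flow B 72/103 = 69.9% → Flow B
Overall: the multi-step checkout 841/1542 = 54.5%, Flow B 718/1794 = 40.0% → the multi-step checkout
Flow B wins each traffic group but the multi-step checkout wins overall — the comparison reverses. Flow B's sessions skew toward social, which has a lower base rate.

No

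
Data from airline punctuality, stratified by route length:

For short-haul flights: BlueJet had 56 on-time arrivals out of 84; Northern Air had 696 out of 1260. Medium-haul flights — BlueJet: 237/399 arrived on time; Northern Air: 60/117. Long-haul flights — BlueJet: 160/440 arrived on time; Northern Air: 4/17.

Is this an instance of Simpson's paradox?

Short-haul: BlueJet 56/84 = 66.7%, Northern Air 696/1260 = 55.2% → BlueJet
Medium-haul: BlueJet 237/399 = 59.4%, Northern Air 60/117 = 51.3% → BlueJet
Long-haul: BlueJet 160/440 = 36.4%, Northern Air 4/17 = 23.5% → BlueJet
Overall: BlueJet 453/923 = 49.1%, Northern Air 760/1394 = 54.5% → Northern Air
BlueJet wins each route group but Northern Air wins overall — the comparison reverses. BlueJet's flights skew toward long-haul, which has a lower base rate.

Yes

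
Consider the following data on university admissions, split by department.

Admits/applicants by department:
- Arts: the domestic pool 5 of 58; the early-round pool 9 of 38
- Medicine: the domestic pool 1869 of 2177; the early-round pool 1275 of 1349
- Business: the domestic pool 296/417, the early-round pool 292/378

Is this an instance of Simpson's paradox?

Arts: the domestic pool 5/58 = 8.6%, the early-round pool 9/38 = 23.7% → the early-round pool
Medicine: the domestic pool 1869/2177 = 85.9%, the early-round pool 1275/1349 = 94.5% → the early-round pool
Business: the domestic pool 296/417 = 71.0%, the early-round pool 292/378 = 77.2% → the early-round pool
Overall: the domestic pool 2170/2652 = 81.8%, the early-round pool 1576/1765 = 89.3% → the early-round pool
The early-round pool wins overall and in every department group — no reversal.

No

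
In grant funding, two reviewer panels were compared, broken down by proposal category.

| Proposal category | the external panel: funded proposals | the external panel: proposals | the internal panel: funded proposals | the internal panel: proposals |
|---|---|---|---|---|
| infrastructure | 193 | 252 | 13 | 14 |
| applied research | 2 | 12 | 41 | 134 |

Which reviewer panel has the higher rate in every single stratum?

the internal panel

Infrastructure: the external panel 193/252 = 76.6%, the internal panel 13/14 = 92.9% → the internal panel
Applied research: the external panel 2/12 = 16.7%, the internal panel 41/134 = 30.6% → the internal panel
The internal panel has the higher rate in both groups.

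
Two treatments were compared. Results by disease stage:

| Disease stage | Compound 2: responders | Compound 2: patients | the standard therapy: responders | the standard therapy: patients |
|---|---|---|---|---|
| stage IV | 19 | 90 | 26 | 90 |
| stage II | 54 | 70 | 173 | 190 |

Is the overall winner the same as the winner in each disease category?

Yes

Stage IV: Compound 2 19/90 = 21.1%, the standard therapy 26/90 = 28.9% → the standard therapy
Stage II: Compound 2 54/70 = 77.1%, the standard therapy 173/190 = 91.1% → the standard therapy
Overall: Compound 2 73/160 = 45.6%, the standard therapy 199/280 = 71.1% → the standard therapy
The standard therapy wins overall and in every disease group — no reversal.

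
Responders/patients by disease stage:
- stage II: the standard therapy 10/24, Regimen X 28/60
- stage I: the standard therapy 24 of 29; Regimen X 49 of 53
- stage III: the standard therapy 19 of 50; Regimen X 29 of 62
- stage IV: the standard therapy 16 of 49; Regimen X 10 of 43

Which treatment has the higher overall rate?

Regimen X

Stage II: the standard therapy 10/24 = 41.7%, Regimen X 28/60 = 46.7% → Regimen X
Stage I: the standard therapy 24/29 = 82.8%, Regimen X 49/53 = 92.5% → Regimen X
Stage III: the standard therapy 19/50 = 38.0%, Regimen X 29/62 = 46.8% → Regimen X
Stage IV: the standard therapy 16/49 = 32.7%, Regimen X 10/43 = 23.3% → the standard therapy
Overall: the standard therapy 69/152 = 45.4%, Regimen X 116/218 = 53.2% → Regimen X
(Neither sweeps every disease group, but Regimen X has the higher pooled rate.)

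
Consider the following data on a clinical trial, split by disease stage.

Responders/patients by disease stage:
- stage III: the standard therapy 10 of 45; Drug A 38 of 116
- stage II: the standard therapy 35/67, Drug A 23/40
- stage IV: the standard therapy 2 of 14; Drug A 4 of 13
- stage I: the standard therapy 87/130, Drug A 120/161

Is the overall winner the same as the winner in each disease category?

Stage III: the standard therapy 10/45 = 22.2%, Drug A 38/116 = 32.8% → Drug A
Stage II: the standard therapy 35/67 = 52.2%, Drug A 23/40 = 57.5% → Drug A
Stage IV: the standard therapy 2/14 = 14.3%, Drug A 4/13 = 30.8% → Drug A
Stage I: the standard therapy 87/130 = 66.9%, Drug A 120/161 = 74.5% → Drug A
Overall: the standard therapy 134/256 = 52.3%, Drug A 185/330 = 56.1% → Drug A
Drug A wins overall and in every disease group — no reversal.

Yes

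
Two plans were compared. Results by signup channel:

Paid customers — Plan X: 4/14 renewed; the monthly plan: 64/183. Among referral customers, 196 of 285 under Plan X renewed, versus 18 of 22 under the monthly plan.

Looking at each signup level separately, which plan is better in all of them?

Paid: Plan X 4/14 = 28.6%, the monthly plan 64/183 = 35.0% → the monthly plan
Referral: Plan X 196/285 = 68.8%, the monthly plan 18/22 = 81.8% → the monthly plan
The monthly plan has the higher rate in both groups.

the monthly plan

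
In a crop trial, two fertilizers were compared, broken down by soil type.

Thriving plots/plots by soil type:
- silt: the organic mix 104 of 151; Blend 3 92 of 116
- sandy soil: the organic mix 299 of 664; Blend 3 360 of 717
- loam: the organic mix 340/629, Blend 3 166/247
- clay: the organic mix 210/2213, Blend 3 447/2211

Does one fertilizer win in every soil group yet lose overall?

Silt: the organic mix 104/151 = 68.9%, Blend 3 92/116 = 79.3% → Blend 3
Sandy soil: the organic mix 299/664 = 45.0%, Blend 3 360/717 = 50.2% → Blend 3
Loam: the organic mix 340/629 = 54.1%, Blend 3 166/247 = 67.2% → Blend 3
Clay: the organic mix 210/2213 = 9.5%, Blend 3 447/2211 = 20.2% → Blend 3
Overall: the organic mix 953/3657 = 26.1%, Blend 3 1065/3291 = 32.4% → Blend 3
Blend 3 wins overall and in every soil group — no reversal.

No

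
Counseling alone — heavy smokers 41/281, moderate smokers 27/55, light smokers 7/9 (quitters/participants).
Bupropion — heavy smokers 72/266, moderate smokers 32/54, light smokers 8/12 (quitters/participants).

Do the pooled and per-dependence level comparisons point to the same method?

Heavy smokers: counseling alone 41/281 = 14.6%, bupropion 72/266 = 27.1% → bupropion
Moderate smokers: counseling alone 27/55 = 49.1%, bupropion 32/54 = 59.3% → bupropion
Light smokers: counseling alone 7/9 = 77.8%, bupropion 8/12 = 66.7% → counseling alone
Overall: counseling alone 75/345 = 21.7%, bupropion 112/332 = 33.7% → bupropion
Neither sweeps: counseling alone wins 1 of 3 groups, bupropion wins 2. Bupropion wins overall but not every group — no Simpson reversal.

No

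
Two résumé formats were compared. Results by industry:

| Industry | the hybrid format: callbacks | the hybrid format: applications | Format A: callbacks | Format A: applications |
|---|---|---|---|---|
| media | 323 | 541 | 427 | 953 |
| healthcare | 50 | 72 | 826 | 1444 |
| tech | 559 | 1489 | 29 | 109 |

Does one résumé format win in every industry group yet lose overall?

Yes

Media: the hybrid format 323/541 = 59.7%, Format A 427/953 = 44.8% → the hybrid format
Healthcare: the hybrid format 50/72 = 69.4%, Format A 826/1444 = 57.2% → the hybrid format
Tech: the hybrid format 559/1489 = 37.5%, Format A 29/109 = 26.6% → the hybrid format
Overall: the hybrid format 932/2102 = 44.3%, Format A 1282/2506 = 51.2% → Format A
The hybrid format wins each industry group but Format A wins overall — the comparison reverses. The hybrid format's applications skew toward tech, which has a lower base rate.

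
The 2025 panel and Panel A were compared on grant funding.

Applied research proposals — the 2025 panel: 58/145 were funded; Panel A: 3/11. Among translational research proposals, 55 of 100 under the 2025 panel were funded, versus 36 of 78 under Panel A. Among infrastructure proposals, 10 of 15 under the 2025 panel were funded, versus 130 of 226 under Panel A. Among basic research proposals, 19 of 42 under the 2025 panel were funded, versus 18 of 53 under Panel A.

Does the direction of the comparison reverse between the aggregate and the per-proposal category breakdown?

Applied research: the 2025 panel 58/145 = 40.0%, Panel A 3/11 = 27.3% → the 2025 panel
Translational research: the 2025 panel 55/100 = 55.0%, Panel A 36/78 = 46.2% → the 2025 panel
Infrastructure: the 2025 panel 10/15 = 66.7%, Panel A 130/226 = 57.5% → the 2025 panel
Basic research: the 2025 panel 19/42 = 45.2%, Panel A 18/53 = 34.0% → the 2025 panel
Overall: the 2025 panel 142/302 = 47.0%, Panel A 187/368 = 50.8% → Panel A
The 2025 panel wins each proposal group but Panel A wins overall — the comparison reverses. The 2025 panel's proposals skew toward applied research, which has a lower base rate.

Yes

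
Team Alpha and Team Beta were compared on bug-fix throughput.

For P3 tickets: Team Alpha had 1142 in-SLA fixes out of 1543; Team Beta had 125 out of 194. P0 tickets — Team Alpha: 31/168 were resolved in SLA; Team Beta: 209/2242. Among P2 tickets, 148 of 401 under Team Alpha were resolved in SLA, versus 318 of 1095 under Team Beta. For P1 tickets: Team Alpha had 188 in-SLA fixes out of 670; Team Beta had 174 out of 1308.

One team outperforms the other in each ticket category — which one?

Team Alpha

P3: Team Alpha 1142/1543 = 74.0%, Team Beta 125/194 = 64.4% → Team Alpha
P0: Team Alpha 31/168 = 18.5%, Team Beta 209/2242 = 9.3% → Team Alpha
P2: Team Alpha 148/401 = 36.9%, Team Beta 318/1095 = 29.0% → Team Alpha
P1: Team Alpha 188/670 = 28.1%, Team Beta 174/1308 = 13.3% → Team Alpha
Team Alpha has the higher rate in all 4 groups.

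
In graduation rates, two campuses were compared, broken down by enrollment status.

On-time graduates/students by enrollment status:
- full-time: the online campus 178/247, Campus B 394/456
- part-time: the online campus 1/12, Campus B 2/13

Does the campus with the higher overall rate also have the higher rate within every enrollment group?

Full-time: the online campus 178/247 = 72.1%, Campus B 394/456 = 86.4% → Campus B
Part-time: the online campus 1/12 = 8.3%, Campus B 2/13 = 15.4% → Campus B
Overall: the online campus 179/259 = 69.1%, Campus B 396/469 = 84.4% → Campus B
Campus B wins overall and in every enrollment group — no reversal.

Yes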